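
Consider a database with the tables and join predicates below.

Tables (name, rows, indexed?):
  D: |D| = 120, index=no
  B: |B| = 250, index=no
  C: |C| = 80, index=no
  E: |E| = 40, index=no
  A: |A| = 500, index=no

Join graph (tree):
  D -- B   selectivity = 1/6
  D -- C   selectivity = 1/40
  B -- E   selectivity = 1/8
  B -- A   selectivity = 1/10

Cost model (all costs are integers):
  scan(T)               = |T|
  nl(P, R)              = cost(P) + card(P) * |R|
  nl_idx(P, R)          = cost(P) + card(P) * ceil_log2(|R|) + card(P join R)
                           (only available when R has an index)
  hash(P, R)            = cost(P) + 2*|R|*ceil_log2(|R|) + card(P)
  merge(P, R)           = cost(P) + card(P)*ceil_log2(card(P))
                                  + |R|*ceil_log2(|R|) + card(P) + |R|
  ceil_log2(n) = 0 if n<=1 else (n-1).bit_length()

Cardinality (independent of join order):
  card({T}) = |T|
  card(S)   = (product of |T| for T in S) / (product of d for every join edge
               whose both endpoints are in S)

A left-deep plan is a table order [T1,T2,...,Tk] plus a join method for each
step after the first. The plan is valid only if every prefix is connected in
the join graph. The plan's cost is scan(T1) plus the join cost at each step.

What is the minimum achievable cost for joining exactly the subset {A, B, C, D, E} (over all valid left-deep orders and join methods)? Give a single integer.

Selinger DP over subsets of {A,B,C,D,E}:
  {D}: scan cost=120, card=120
  {B}: scan cost=250, card=250
  {C}: scan cost=80, card=80
  {E}: scan cost=40, card=40
  {A}: scan cost=500, card=500
  {BD}: card=5000; try (D,hash)→2180, (B,merge)→3330, (D,merge)→3460, (B,hash)→4240, (B,nl)→30120, (D,nl)→30250; best=2180 via (D,hash)
  {CD}: card=240; try (C,hash)→1360, (D,merge)→1680, (C,merge)→1720, (D,hash)→1840, (D,nl)→9680, (C,nl)→9720; best=1360 via (C,hash)
  {BE}: card=1250; try (E,hash)→980, (B,merge)→2570, (E,merge)→2780, (B,hash)→4080, (B,nl)→10040, (E,nl)→10250; best=980 via (E,hash)
  {AB}: card=12500; try (B,hash)→5000, (A,merge)→7500, (B,merge)→7750, (A,hash)→9500, (A,nl)→125250, (B,nl)→125500; best=5000 via (B,hash)
  {BCD}: card=10000; try (B,hash)→5600, (B,merge)→5770, (C,hash)→8300, (B,nl)→61360, (C,merge)→72820, (C,nl)→402180; best=5600 via (B,hash)
  {BDE}: card=25000; try (D,hash)→3910, (E,hash)→7660, (D,merge)→16940, (E,merge)→72460, (D,nl)→150980, (E,nl)→202180; best=3910 via (D,hash)
  {ABD}: card=250000; try (A,hash)→16180, (D,hash)→19180, (A,merge)→77180, (D,merge)→193460, (D,nl)→1505000, (A,nl)→2502180; best=16180 via (A,hash)
  {ABE}: card=62500; try (A,hash)→11230, (E,hash)→17980, (A,merge)→20980, (E,merge)→192780, (E,nl)→505000, (A,nl)→625980; best=11230 via (A,hash)
  {BCDE}: card=50000; try (E,hash)→16080, (C,hash)→30030, (E,merge)→155880, (C,merge)→404550, (E,nl)→405600, (C,nl)→2003910; best=16080 via (E,hash)
  {ABCD}: card=500000; try (A,hash)→24600, (A,merge)→160600, (C,hash)→267300, (C,merge)→4766820, (A,nl)→5005600, (C,nl)→20016180; best=24600 via (A,hash)
  {ABDE}: card=1250000; try (A,hash)→37910, (D,hash)→75410, (E,hash)→266660, (A,merge)→408910, (D,merge)→1074690, (E,merge)→4766460 …(+3); best=37910 via (A,hash)
  {ABCDE}: card=2500000; try (A,hash)→75080, (E,hash)→525080, (A,merge)→871080, (C,hash)→1289030, (E,merge)→10024880, (E,nl)→20024600 …(+3); best=75080 via (A,hash)

75080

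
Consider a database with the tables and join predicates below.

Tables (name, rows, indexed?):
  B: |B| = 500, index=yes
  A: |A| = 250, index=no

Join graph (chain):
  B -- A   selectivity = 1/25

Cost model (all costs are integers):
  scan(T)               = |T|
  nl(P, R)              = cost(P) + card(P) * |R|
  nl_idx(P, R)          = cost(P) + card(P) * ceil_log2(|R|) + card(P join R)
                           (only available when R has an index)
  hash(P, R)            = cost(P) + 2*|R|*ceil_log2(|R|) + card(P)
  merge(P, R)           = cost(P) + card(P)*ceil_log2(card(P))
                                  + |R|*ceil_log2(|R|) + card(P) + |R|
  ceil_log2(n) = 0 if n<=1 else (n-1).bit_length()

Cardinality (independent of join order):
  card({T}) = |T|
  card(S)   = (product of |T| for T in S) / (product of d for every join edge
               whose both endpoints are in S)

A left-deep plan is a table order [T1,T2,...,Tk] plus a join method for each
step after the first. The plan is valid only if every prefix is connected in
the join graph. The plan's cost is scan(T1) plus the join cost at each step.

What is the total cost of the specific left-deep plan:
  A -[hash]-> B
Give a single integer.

9500

step 1: scan A: cost=250, card=250
step 2: join B via hash
    card(P join B) = 250*500/(25) = 5000
    cost = 250 + 2*500*9 + 250 = 9500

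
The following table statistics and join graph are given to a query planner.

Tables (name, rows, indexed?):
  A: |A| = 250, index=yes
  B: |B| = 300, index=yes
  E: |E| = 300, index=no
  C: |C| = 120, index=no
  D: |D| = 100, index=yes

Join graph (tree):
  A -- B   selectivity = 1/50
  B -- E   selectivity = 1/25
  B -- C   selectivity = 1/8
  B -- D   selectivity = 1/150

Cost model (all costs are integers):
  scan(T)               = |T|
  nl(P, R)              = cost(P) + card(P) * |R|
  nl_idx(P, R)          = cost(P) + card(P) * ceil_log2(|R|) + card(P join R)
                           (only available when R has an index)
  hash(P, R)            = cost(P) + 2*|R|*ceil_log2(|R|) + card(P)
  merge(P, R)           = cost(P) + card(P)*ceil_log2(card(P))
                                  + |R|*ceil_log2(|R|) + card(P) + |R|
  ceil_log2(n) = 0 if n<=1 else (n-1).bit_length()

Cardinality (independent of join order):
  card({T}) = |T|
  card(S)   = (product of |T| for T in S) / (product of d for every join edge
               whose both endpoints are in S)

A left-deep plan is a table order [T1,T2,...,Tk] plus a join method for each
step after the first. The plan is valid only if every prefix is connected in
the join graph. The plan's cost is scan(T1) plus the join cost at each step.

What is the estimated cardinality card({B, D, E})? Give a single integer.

Tables in S: B(300), D(100), E(300)
Edges inside S: B-E(d=25), B-D(d=150)
numerator = 300 * 100 * 300 = 9000000
denominator = 25 * 150 = 3750
card(S) = 9000000 / 3750 = 2400

2400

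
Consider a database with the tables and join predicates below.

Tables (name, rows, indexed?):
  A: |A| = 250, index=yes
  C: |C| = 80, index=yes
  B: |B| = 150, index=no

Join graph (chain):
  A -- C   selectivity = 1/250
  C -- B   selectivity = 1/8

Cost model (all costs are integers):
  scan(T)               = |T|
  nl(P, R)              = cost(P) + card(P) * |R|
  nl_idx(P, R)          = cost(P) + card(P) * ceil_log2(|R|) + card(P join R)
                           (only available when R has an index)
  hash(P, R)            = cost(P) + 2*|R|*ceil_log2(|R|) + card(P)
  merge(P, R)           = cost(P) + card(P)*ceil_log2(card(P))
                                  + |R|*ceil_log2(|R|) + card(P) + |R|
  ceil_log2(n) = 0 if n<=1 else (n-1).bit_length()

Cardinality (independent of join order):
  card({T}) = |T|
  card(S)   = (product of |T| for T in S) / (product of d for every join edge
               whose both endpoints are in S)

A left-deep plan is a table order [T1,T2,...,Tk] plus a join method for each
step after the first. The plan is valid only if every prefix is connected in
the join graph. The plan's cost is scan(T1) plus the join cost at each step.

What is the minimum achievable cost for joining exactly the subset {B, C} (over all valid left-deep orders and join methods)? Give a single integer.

1420

Selinger DP over subsets of {B,C}:
  {C}: scan cost=80, card=80
  {B}: scan cost=150, card=150
  {BC}: card=1500; try (C,hash)→1420, (B,merge)→2070, (C,merge)→2140, (B,hash)→2560, (C,nl_idx)→2700, (B,nl)→12080 …(+1); best=1420 via (C,hash)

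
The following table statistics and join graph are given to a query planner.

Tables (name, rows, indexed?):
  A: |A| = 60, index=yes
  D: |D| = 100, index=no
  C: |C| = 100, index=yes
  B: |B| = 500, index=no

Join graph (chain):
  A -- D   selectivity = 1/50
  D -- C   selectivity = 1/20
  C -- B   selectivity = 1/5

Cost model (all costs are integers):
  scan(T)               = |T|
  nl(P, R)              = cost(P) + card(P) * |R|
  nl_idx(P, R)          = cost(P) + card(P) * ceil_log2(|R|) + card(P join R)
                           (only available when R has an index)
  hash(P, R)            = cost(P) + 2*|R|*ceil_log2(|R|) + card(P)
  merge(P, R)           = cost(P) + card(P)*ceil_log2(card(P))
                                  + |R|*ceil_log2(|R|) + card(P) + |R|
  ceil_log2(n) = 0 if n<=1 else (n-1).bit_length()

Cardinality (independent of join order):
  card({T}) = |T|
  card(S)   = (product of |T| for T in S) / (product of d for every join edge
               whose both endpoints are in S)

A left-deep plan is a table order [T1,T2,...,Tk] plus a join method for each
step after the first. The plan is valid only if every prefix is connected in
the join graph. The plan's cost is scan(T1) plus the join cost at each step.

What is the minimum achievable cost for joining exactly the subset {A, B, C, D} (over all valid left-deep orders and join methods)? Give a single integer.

11860

Selinger DP over subsets of {A,B,C,D}:
  {A}: scan cost=60, card=60
  {D}: scan cost=100, card=100
  {C}: scan cost=100, card=100
  {B}: scan cost=500, card=500
  {AD}: card=120; try (A,nl_idx)→820, (A,hash)→920, (D,merge)→1280, (A,merge)→1320, (D,hash)→1520, (D,nl)→6060 …(+1); best=820 via (A,nl_idx)
  {CD}: card=500; try (C,nl_idx)→1300, (D,hash)→1600, (C,hash)→1600, (D,merge)→1700, (C,merge)→1700, (D,nl)→10100 …(+1); best=1300 via (C,nl_idx)
  {BC}: card=10000; try (C,hash)→2400, (B,merge)→5900, (C,merge)→6300, (B,hash)→9200, (C,nl_idx)→14000, (B,nl)→50100 …(+1); best=2400 via (C,hash)
  {ACD}: card=600; try (C,nl_idx)→2260, (C,hash)→2340, (A,hash)→2520, (C,merge)→2580, (A,nl_idx)→4900, (A,merge)→6720 …(+2); best=2260 via (C,nl_idx)
  {BCD}: card=50000; try (B,hash)→10800, (B,merge)→11300, (D,hash)→13800, (D,merge)→153200, (B,nl)→251300, (D,nl)→1002400; best=10800 via (B,hash)
  {ABCD}: card=60000; try (B,hash)→11860, (B,merge)→13860, (A,hash)→61520, (B,nl)→302260, (A,nl_idx)→370800, (A,merge)→861220 …(+1); best=11860 via (B,hash)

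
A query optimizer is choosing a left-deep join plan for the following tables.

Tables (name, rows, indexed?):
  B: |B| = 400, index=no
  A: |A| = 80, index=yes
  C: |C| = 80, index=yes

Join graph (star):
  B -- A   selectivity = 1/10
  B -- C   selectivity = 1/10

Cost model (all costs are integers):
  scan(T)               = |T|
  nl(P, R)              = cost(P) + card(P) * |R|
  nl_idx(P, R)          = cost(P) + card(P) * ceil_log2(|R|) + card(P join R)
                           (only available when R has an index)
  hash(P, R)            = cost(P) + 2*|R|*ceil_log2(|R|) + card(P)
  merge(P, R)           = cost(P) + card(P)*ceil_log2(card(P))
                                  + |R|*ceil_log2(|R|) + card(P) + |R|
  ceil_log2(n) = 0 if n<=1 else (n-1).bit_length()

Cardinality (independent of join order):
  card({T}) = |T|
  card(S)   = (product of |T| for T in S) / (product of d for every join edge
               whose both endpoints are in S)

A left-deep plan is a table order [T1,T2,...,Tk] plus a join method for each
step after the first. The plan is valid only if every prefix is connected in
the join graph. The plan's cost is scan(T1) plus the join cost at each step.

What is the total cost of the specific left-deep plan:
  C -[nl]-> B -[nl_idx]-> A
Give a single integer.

80080

step 1: scan C: cost=80, card=80
step 2: join B via nl
    card(P join B) = 80*400/(10) = 3200
    cost = 80 + 80*400 = 32080
step 3: join A via nl_idx
    card(P join A) = 3200*80/(10) = 25600
    cost = 32080 + 3200*7 + 25600 = 80080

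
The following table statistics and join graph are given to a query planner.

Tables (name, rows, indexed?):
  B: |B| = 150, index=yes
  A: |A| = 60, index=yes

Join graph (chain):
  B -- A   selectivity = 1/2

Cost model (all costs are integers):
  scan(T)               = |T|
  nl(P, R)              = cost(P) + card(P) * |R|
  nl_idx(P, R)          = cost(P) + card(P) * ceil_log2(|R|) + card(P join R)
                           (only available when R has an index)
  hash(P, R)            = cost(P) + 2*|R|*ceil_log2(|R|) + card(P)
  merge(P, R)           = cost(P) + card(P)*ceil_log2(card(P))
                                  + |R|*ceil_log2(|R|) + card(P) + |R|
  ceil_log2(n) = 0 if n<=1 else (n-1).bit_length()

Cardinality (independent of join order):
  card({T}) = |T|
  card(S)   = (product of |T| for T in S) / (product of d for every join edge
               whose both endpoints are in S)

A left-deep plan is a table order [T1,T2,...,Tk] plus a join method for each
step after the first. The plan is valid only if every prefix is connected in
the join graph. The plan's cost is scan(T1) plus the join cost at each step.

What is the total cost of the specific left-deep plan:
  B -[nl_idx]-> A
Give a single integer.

step 1: scan B: cost=150, card=150
step 2: join A via nl_idx
    card(P join A) = 150*60/(2) = 4500
    cost = 150 + 150*6 + 4500 = 5550

5550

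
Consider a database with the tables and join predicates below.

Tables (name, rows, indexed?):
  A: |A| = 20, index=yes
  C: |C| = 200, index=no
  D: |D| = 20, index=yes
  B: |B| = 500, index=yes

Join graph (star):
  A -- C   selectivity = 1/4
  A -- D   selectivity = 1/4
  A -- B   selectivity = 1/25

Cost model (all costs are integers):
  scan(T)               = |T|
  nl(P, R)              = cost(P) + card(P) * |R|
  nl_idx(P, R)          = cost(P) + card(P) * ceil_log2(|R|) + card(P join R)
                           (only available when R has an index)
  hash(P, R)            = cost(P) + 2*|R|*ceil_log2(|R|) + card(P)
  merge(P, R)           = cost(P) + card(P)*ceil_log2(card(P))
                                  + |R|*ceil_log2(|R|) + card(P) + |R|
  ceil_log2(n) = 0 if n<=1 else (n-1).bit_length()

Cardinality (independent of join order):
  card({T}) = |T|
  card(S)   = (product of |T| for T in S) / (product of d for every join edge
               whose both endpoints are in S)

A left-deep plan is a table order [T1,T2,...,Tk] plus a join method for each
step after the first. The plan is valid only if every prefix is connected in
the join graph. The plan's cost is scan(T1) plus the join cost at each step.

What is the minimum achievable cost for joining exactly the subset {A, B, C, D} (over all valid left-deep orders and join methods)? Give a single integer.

Selinger DP over subsets of {A,B,C,D}:
  {A}: scan cost=20, card=20
  {C}: scan cost=200, card=200
  {D}: scan cost=20, card=20
  {B}: scan cost=500, card=500
  {AC}: card=1000; try (A,hash)→600, (C,merge)→1940, (A,merge)→2120, (A,nl_idx)→2200, (C,hash)→3240, (C,nl)→4020 …(+1); best=600 via (A,hash)
  {AD}: card=100; try (D,nl_idx)→220, (A,nl_idx)→220, (D,hash)→240, (A,hash)→240, (D,merge)→260, (A,merge)→260 …(+2); best=220 via (D,nl_idx)
  {AB}: card=400; try (B,nl_idx)→600, (A,hash)→1200, (A,nl_idx)→3400, (B,merge)→5140, (A,merge)→5620, (B,hash)→9040 …(+2); best=600 via (B,nl_idx)
  {ACD}: card=5000; try (D,hash)→1800, (C,merge)→2820, (C,hash)→3520, (D,nl_idx)→10600, (D,merge)→11720, (C,nl)→20220 …(+1); best=1800 via (D,hash)
  {ABC}: card=20000; try (C,hash)→4200, (C,merge)→6400, (B,hash)→10600, (B,merge)→16600, (B,nl_idx)→29600, (C,nl)→80600 …(+1); best=4200 via (C,hash)
  {ABD}: card=2000; try (D,hash)→1200, (B,nl_idx)→3120, (D,nl_idx)→4600, (D,merge)→4720, (B,merge)→6020, (D,nl)→8600 …(+2); best=1200 via (D,hash)
  {ABCD}: card=100000; try (C,hash)→6400, (B,hash)→15800, (D,hash)→24400, (C,merge)→27000, (B,merge)→76800, (B,nl_idx)→146800 …(+5); best=6400 via (C,hash)

6400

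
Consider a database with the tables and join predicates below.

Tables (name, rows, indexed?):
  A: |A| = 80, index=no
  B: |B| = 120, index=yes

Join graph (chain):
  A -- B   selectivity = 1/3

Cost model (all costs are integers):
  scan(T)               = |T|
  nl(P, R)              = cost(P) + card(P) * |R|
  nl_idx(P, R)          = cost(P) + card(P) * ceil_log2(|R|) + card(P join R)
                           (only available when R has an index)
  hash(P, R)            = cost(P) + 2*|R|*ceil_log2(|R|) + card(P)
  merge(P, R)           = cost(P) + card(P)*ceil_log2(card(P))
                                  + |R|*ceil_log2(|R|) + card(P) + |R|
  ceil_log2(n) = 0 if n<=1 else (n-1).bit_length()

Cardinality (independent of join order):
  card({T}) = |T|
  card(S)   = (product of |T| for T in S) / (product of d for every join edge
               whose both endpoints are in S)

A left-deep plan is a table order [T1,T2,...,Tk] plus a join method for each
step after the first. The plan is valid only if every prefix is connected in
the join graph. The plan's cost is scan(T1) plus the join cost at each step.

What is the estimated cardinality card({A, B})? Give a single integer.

Tables in S: A(80), B(120)
Edges inside S: A-B(d=3)
numerator = 80 * 120 = 9600
denominator = 3 = 3
card(S) = 9600 / 3 = 3200

3200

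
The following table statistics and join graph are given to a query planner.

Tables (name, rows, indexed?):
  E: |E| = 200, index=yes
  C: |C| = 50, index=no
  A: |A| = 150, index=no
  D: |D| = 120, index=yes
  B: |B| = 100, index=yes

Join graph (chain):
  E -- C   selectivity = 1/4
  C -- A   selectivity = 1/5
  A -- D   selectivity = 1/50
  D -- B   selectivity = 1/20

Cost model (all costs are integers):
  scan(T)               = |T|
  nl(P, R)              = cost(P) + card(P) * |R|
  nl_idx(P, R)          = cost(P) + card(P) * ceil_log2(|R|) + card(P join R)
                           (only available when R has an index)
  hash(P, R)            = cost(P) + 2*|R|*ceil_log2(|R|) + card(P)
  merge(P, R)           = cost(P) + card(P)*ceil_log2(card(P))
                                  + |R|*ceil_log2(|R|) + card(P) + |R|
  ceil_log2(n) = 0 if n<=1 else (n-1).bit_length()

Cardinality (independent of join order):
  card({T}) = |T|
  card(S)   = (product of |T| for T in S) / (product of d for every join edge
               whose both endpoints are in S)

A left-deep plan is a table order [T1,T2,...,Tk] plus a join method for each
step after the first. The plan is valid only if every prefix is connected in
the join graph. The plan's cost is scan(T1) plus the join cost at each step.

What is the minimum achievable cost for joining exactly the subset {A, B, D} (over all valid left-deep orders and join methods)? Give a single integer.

3320

Selinger DP over subsets of {A,B,D}:
  {A}: scan cost=150, card=150
  {D}: scan cost=120, card=120
  {B}: scan cost=100, card=100
  {AD}: card=360; try (D,nl_idx)→1560, (D,hash)→1980, (A,merge)→2430, (D,merge)→2460, (A,hash)→2640, (A,nl)→18120 …(+1); best=1560 via (D,nl_idx)
  {BD}: card=600; try (D,nl_idx)→1400, (B,nl_idx)→1560, (B,hash)→1640, (D,merge)→1860, (D,hash)→1880, (B,merge)→1880 …(+2); best=1400 via (D,nl_idx)
  {ABD}: card=1800; try (B,hash)→3320, (A,hash)→4400, (B,nl_idx)→5880, (B,merge)→5960, (A,merge)→9350, (B,nl)→37560 …(+1); best=3320 via (B,hash)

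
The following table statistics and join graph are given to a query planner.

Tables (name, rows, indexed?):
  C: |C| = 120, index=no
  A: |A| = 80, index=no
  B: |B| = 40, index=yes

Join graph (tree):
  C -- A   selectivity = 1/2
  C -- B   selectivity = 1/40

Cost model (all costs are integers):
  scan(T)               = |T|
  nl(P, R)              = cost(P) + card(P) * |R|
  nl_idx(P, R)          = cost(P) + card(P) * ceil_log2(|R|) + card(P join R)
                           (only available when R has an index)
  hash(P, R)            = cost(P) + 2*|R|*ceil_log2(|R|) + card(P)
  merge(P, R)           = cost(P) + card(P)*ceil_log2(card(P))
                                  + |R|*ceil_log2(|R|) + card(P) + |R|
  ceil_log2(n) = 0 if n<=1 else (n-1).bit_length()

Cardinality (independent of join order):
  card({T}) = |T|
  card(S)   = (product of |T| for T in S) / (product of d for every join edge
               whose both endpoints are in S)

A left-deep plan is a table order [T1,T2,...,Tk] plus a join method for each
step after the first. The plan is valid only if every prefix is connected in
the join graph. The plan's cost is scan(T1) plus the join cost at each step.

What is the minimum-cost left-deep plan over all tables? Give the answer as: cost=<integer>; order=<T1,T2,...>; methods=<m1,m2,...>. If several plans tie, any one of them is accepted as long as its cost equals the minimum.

cost=1960; order=C,B,A; methods=hash,hash

Selinger DP (subsets sized 1..n):
  {C}: scan cost=120, card=120
  {A}: scan cost=80, card=80
  {B}: scan cost=40, card=40
  {AC}: card=4800; try (A,hash)→1360, (C,merge)→1680, (A,merge)→1720, (C,hash)→1840, (C,nl)→9680, (A,nl)→9720; best=1360 via (A,hash)
  {BC}: card=120; try (B,hash)→720, (B,nl_idx)→960, (C,merge)→1280, (B,merge)→1360, (C,hash)→1760, (C,nl)→4840 …(+1); best=720 via (B,hash)
  {ABC}: card=4800; try (A,hash)→1960, (A,merge)→2320, (B,hash)→6640, (A,nl)→10320, (B,nl_idx)→34960, (B,merge)→68840 …(+1); best=1960 via (A,hash)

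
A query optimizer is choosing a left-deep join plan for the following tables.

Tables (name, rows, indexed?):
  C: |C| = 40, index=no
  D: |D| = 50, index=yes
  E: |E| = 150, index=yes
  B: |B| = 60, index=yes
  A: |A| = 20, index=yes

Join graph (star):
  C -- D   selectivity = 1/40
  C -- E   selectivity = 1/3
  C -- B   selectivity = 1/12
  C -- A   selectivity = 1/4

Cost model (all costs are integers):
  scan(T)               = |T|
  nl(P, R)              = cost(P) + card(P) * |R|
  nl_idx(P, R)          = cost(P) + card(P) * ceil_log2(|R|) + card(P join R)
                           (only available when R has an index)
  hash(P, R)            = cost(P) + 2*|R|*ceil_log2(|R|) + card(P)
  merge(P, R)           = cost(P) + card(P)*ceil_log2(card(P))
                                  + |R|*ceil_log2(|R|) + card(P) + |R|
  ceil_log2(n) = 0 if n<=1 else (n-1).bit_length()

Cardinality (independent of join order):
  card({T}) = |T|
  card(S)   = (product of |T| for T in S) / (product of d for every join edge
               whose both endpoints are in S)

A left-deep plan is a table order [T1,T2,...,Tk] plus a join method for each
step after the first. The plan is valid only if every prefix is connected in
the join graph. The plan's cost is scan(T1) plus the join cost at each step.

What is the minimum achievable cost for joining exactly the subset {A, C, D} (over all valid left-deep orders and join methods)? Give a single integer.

Selinger DP over subsets of {A,C,D}:
  {C}: scan cost=40, card=40
  {D}: scan cost=50, card=50
  {A}: scan cost=20, card=20
  {CD}: card=50; try (D,nl_idx)→330, (C,hash)→580, (D,merge)→670, (D,hash)→680, (C,merge)→680, (D,nl)→2040 …(+1); best=330 via (D,nl_idx)
  {AC}: card=200; try (A,hash)→280, (C,merge)→420, (A,merge)→440, (A,nl_idx)→440, (C,hash)→520, (C,nl)→820 …(+1); best=280 via (A,hash)
  {ACD}: card=250; try (A,hash)→580, (A,merge)→800, (A,nl_idx)→830, (D,hash)→1080, (A,nl)→1330, (D,nl_idx)→1730 …(+2); best=580 via (A,hash)

580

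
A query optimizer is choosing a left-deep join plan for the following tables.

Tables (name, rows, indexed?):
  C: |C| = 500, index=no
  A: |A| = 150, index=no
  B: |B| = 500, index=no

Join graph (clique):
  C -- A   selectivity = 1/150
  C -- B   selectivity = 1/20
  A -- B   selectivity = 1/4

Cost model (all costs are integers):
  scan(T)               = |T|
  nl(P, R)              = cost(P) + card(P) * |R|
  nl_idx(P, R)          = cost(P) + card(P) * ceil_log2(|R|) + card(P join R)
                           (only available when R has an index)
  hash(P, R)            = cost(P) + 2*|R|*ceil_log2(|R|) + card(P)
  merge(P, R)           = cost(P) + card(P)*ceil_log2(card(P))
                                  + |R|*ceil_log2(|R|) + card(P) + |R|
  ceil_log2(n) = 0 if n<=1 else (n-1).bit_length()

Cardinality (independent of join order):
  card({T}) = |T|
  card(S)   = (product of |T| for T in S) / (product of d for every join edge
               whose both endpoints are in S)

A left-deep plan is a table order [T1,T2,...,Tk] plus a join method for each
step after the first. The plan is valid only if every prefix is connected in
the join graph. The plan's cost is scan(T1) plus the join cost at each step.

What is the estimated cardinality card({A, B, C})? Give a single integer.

3125

Tables in S: A(150), B(500), C(500)
Edges inside S: C-A(d=150), C-B(d=20), A-B(d=4)
numerator = 150 * 500 * 500 = 37500000
denominator = 150 * 20 * 4 = 12000
card(S) = 37500000 / 12000 = 3125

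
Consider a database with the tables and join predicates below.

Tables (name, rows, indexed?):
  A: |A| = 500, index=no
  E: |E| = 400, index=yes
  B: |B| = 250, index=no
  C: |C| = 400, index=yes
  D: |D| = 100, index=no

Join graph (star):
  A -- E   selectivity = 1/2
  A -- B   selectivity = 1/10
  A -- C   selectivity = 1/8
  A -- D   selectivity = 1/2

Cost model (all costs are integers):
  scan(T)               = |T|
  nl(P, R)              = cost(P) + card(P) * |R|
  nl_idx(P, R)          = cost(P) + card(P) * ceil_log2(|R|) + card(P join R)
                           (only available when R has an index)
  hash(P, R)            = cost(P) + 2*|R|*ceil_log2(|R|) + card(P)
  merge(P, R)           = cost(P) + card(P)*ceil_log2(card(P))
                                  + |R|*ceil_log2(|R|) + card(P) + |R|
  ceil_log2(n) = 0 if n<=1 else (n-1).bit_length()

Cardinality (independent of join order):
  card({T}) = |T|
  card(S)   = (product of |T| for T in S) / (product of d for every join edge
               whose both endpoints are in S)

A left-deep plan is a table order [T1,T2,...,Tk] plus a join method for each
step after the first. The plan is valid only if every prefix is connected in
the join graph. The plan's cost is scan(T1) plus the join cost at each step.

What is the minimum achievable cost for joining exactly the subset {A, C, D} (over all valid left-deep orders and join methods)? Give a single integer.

Selinger DP over subsets of {A,C,D}:
  {A}: scan cost=500, card=500
  {C}: scan cost=400, card=400
  {D}: scan cost=100, card=100
  {AC}: card=25000; try (C,hash)→8200, (A,merge)→9400, (C,merge)→9500, (A,hash)→9800, (C,nl_idx)→30000, (A,nl)→200400 …(+1); best=8200 via (C,hash)
  {AD}: card=25000; try (D,hash)→2400, (A,merge)→5900, (D,merge)→6300, (A,hash)→9200, (A,nl)→50100, (D,nl)→50500; best=2400 via (D,hash)
  {ACD}: card=1250000; try (D,hash)→34600, (C,hash)→34600, (C,merge)→406400, (D,merge)→409000, (C,nl_idx)→1477400, (D,nl)→2508200 …(+1); best=34600 via (D,hash)

34600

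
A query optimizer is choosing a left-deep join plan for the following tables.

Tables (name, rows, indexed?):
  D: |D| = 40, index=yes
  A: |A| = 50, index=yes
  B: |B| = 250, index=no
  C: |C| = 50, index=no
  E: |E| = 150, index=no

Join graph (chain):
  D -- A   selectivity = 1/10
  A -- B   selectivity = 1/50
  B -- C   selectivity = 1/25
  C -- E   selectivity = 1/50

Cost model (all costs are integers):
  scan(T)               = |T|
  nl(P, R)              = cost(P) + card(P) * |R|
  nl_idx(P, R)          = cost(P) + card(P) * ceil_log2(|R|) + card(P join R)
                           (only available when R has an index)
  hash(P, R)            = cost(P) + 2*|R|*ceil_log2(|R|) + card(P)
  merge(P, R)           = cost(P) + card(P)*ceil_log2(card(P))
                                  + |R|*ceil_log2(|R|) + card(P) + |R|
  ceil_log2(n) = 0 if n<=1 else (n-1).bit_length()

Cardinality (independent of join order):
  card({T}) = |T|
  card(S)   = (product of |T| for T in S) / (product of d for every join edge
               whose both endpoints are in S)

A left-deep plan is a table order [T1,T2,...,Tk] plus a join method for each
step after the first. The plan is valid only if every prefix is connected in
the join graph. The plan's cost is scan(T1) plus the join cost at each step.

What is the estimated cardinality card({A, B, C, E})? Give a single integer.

Tables in S: A(50), B(250), C(50), E(150)
Edges inside S: A-B(d=50), B-C(d=25), C-E(d=50)
numerator = 50 * 250 * 50 * 150 = 93750000
denominator = 50 * 25 * 50 = 62500
card(S) = 93750000 / 62500 = 1500

1500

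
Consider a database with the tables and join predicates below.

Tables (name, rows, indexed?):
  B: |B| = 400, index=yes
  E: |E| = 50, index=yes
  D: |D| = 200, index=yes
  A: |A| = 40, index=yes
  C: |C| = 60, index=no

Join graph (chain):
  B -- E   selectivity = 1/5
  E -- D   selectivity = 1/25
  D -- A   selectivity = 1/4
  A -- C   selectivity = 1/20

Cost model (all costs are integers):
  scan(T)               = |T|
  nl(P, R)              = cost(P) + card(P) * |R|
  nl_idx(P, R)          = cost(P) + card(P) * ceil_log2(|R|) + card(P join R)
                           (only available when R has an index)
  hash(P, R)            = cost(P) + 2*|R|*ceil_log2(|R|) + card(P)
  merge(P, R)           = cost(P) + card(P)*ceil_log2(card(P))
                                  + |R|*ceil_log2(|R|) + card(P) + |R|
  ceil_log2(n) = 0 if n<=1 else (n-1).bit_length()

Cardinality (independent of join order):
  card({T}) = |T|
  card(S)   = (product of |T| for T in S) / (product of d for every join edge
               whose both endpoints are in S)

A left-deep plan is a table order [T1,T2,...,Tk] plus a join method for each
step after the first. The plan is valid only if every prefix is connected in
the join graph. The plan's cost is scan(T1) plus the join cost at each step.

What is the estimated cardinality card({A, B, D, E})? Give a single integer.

320000

Tables in S: A(40), B(400), D(200), E(50)
Edges inside S: B-E(d=5), E-D(d=25), D-A(d=4)
numerator = 40 * 400 * 200 * 50 = 160000000
denominator = 5 * 25 * 4 = 500
card(S) = 160000000 / 500 = 320000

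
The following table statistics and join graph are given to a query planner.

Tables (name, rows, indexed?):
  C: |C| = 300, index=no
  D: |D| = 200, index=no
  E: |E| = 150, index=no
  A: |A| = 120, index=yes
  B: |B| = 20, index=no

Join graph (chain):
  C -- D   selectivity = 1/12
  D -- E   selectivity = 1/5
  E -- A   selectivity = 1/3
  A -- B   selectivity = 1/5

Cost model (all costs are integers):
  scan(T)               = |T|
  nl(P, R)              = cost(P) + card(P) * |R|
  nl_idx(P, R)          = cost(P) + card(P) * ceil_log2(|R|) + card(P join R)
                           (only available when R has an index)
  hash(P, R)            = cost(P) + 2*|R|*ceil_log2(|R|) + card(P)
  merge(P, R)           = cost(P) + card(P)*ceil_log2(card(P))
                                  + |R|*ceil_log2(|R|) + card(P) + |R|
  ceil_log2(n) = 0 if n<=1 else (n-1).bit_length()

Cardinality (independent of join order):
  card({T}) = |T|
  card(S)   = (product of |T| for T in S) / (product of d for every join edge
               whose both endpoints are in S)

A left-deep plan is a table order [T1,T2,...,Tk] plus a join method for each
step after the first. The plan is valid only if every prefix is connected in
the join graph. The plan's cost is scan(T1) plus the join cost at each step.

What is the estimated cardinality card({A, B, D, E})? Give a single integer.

Tables in S: A(120), B(20), D(200), E(150)
Edges inside S: D-E(d=5), E-A(d=3), A-B(d=5)
numerator = 120 * 20 * 200 * 150 = 72000000
denominator = 5 * 3 * 5 = 75
card(S) = 72000000 / 75 = 960000

960000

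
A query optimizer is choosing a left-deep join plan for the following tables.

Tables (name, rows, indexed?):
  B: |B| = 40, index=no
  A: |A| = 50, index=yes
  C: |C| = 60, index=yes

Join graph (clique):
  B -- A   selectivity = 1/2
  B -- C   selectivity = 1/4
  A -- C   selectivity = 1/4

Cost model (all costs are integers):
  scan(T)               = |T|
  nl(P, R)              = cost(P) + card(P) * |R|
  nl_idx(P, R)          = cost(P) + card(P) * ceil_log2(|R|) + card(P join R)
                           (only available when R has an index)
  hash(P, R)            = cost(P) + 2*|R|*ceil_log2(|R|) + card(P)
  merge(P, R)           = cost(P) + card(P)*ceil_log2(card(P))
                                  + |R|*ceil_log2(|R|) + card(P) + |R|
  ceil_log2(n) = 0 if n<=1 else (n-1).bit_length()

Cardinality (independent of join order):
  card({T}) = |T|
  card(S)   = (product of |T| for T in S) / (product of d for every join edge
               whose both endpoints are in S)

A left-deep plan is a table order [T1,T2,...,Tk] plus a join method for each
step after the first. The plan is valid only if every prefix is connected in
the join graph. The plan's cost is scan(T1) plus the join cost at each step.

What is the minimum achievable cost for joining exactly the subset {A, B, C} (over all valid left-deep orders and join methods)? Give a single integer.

1800

Selinger DP over subsets of {A,B,C}:
  {B}: scan cost=40, card=40
  {A}: scan cost=50, card=50
  {C}: scan cost=60, card=60
  {AB}: card=1000; try (B,hash)→580, (A,merge)→670, (B,merge)→680, (A,hash)→680, (A,nl_idx)→1280, (A,nl)→2040 …(+1); best=580 via (B,hash)
  {BC}: card=600; try (B,hash)→600, (C,merge)→740, (B,merge)→760, (C,hash)→800, (C,nl_idx)→880, (C,nl)→2440 …(+1); best=600 via (B,hash)
  {AC}: card=750; try (A,hash)→720, (C,hash)→820, (C,merge)→820, (A,merge)→830, (C,nl_idx)→1100, (A,nl_idx)→1170 …(+2); best=720 via (A,hash)
  {ABC}: card=3750; try (A,hash)→1800, (B,hash)→1950, (C,hash)→2300, (A,merge)→7550, (A,nl_idx)→7950, (B,merge)→9250 …(+5); best=1800 via (A,hash)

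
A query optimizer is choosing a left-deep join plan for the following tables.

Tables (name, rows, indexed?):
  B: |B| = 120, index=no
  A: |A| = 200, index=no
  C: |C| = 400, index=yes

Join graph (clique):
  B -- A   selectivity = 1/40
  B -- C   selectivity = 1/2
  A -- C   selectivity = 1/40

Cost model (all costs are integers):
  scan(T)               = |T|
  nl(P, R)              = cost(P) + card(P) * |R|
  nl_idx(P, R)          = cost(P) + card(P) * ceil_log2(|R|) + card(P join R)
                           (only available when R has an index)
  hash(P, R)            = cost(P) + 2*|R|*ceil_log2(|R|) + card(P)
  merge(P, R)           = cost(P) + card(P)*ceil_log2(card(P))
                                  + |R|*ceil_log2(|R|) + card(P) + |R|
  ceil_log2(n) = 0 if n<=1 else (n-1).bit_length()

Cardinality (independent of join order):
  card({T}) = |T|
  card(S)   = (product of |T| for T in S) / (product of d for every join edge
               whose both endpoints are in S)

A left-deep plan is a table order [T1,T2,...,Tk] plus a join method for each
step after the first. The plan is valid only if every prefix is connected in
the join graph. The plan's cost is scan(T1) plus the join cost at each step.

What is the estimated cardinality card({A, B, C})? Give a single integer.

Tables in S: A(200), B(120), C(400)
Edges inside S: B-A(d=40), B-C(d=2), A-C(d=40)
numerator = 200 * 120 * 400 = 9600000
denominator = 40 * 2 * 40 = 3200
card(S) = 9600000 / 3200 = 3000

3000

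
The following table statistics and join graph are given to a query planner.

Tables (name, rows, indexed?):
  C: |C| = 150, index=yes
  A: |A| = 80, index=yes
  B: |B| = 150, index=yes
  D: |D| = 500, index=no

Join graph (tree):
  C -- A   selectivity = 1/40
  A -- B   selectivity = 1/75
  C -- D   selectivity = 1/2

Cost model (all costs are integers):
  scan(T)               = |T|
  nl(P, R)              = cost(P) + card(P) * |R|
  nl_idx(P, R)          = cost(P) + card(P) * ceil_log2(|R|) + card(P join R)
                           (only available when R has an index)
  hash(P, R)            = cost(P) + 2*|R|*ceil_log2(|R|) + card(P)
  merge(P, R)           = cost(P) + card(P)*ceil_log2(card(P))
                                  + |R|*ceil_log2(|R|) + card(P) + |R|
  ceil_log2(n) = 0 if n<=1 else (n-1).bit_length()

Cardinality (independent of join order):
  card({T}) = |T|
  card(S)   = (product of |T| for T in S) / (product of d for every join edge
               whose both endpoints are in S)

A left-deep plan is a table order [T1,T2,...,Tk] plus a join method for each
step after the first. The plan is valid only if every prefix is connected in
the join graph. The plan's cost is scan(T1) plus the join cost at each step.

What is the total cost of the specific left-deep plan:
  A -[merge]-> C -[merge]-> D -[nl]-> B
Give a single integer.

11260070

step 1: scan A: cost=80, card=80
step 2: join C via merge
    card(P join C) = 80*150/(40) = 300
    cost = 80 + 80*7 + 150*8 + 80 + 150 = 2070
step 3: join D via merge
    card(P join D) = 300*500/(2) = 75000
    cost = 2070 + 300*9 + 500*9 + 300 + 500 = 10070
step 4: join B via nl
    card(P join B) = 75000*150/(75) = 150000
    cost = 10070 + 75000*150 = 11260070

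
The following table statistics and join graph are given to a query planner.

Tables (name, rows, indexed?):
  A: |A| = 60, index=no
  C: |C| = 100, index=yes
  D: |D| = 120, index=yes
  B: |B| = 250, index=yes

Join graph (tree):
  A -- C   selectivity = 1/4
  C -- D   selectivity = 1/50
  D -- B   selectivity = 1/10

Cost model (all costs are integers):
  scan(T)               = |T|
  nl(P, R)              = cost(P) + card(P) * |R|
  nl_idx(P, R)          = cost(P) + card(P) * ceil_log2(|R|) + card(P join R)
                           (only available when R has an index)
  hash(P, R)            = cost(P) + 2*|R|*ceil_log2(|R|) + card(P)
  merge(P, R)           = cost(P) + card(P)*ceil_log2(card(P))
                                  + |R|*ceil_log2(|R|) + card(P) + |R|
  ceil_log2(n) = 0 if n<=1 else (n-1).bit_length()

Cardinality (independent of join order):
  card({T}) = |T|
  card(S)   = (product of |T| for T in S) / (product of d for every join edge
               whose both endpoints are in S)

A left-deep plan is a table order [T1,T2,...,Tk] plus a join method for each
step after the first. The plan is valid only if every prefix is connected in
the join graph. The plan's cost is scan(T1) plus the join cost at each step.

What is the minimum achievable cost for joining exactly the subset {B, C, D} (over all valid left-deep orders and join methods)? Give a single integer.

5280

Selinger DP over subsets of {B,C,D}:
  {C}: scan cost=100, card=100
  {D}: scan cost=120, card=120
  {B}: scan cost=250, card=250
  {CD}: card=240; try (D,nl_idx)→1040, (C,nl_idx)→1200, (C,hash)→1640, (D,merge)→1860, (D,hash)→1880, (C,merge)→1880 …(+2); best=1040 via (D,nl_idx)
  {BD}: card=3000; try (D,hash)→2180, (B,merge)→3330, (D,merge)→3460, (B,nl_idx)→4080, (B,hash)→4240, (D,nl_idx)→5000 …(+2); best=2180 via (D,hash)
  {BCD}: card=6000; try (B,hash)→5280, (B,merge)→5450, (C,hash)→6580, (B,nl_idx)→8960, (C,nl_idx)→29180, (C,merge)→41980 …(+2); best=5280 via (B,hash)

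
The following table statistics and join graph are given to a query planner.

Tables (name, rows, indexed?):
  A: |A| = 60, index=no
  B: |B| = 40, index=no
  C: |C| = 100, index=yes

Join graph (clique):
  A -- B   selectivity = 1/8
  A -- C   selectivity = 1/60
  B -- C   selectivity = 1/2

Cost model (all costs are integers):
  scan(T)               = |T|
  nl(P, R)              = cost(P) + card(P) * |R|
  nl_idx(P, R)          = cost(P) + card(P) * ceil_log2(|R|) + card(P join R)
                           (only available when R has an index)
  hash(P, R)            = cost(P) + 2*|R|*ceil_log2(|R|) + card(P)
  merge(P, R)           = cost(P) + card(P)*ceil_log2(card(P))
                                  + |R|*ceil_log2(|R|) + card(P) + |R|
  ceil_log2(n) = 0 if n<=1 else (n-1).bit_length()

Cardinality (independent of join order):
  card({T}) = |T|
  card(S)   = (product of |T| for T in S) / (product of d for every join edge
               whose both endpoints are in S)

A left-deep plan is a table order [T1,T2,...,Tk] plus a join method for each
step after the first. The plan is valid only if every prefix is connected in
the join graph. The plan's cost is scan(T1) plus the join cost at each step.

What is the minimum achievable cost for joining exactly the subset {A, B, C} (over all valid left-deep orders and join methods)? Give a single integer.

1160

Selinger DP over subsets of {A,B,C}:
  {A}: scan cost=60, card=60
  {B}: scan cost=40, card=40
  {C}: scan cost=100, card=100
  {AB}: card=300; try (B,hash)→600, (A,merge)→740, (B,merge)→760, (A,hash)→800, (A,nl)→2440, (B,nl)→2460; best=600 via (B,hash)
  {AC}: card=100; try (C,nl_idx)→580, (A,hash)→920, (C,merge)→1280, (A,merge)→1320, (C,hash)→1520, (C,nl)→6060 …(+1); best=580 via (C,nl_idx)
  {BC}: card=2000; try (B,hash)→680, (C,merge)→1120, (B,merge)→1180, (C,hash)→1480, (C,nl_idx)→2320, (C,nl)→4040 …(+1); best=680 via (B,hash)
  {ABC}: card=250; try (B,hash)→1160, (B,merge)→1660, (C,hash)→2300, (C,nl_idx)→2950, (A,hash)→3400, (C,merge)→4400 …(+4); best=1160 via (B,hash)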